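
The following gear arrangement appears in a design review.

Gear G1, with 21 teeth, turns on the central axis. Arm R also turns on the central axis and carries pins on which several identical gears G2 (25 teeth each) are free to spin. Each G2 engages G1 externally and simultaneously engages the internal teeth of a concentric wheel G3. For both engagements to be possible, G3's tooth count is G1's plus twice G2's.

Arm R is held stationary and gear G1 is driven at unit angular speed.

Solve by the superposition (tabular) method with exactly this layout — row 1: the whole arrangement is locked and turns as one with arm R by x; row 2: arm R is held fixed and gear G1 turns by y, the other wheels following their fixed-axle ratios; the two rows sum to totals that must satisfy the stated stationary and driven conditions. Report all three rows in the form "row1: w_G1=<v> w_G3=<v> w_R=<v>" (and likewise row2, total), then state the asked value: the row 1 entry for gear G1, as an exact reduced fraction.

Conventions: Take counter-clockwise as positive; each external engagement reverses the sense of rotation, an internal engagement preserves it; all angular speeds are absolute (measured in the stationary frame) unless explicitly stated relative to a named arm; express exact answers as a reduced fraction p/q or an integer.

row1: w_G1=0 w_G3=0 w_R=0
row2: w_G1=1 w_G3=-21/71 w_R=0
total: w_G1=1 w_G3=-21/71 w_R=0
asked value: 0

planetary set (21T centre, 25T on arm, 71T internal) — Willis relation
superposition row 1 [locked train]: every member turns x
row 2: sun turns y, ring = −(21/71)·y, arm 0
boundary: total ω_arm = x = 0 and total ω_sun = x + y = 1  ⇒  y = 1, x = 0
row 2 ring = −(21/71)·1 = -21/71
totals (row 1 + row 2): sun 0 + 1 = 1, ring 0 + (-21/71) = -21/71, arm 0 + 0 = 0
asked cell (row1, sun) = 0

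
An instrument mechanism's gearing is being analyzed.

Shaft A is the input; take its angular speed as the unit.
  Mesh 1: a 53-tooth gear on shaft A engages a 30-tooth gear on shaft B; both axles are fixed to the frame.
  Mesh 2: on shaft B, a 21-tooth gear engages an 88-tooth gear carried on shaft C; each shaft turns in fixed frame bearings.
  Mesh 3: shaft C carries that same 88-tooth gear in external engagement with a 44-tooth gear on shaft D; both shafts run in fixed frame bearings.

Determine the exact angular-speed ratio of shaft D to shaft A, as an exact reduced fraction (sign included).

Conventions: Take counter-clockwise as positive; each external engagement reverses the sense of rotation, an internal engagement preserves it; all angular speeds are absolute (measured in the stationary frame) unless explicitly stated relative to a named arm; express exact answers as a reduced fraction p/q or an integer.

-371/440

class = fixed-axis compound train [3 meshes; 3 ratios multiply, 3 sense flips]
mesh 1 [53T→30T]: running ratio 53/30, sense −
mesh 2 [21T→88T]: running ratio 371/880, sense +
mesh 3 [88T→44T]: running ratio 371/440, sense −
ω_out/ω_in = -371/440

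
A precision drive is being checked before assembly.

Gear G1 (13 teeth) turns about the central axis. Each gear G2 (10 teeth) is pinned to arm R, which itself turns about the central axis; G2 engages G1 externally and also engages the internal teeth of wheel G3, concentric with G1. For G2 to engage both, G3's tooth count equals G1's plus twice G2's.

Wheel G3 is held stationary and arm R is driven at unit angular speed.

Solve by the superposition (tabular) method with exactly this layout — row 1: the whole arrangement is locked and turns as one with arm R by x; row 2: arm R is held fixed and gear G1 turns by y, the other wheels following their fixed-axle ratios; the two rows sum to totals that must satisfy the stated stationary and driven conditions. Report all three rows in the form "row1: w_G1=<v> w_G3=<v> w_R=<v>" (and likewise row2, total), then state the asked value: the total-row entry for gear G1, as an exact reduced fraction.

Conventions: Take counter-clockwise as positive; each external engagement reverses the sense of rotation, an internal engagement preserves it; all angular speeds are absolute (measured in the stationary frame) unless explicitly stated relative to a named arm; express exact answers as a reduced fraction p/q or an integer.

recognized (axles ride arm R): planetary set, 13/10/33 teeth
superposition row 1 [locked train]: every member turns x
row 2 (arm held, sun turns y): ω_ring = −(13/33)·y, ω_arm = 0
boundary: total ω_ring = x − (13/33)·y = 0 and total ω_arm = x = 1  ⇒  y = 33/13, x = 1
row 2 ring = −(13/33)·33/13 = -1
totals (row 1 + row 2): sun 1 + 33/13 = 46/13, ring 1 + (-1) = 0, arm 1 + 0 = 1
asked cell (total, sun) = 46/13

row1: w_G1=1 w_G3=1 w_R=1
row2: w_G1=33/13 w_G3=-1 w_R=0
total: w_G1=46/13 w_G3=0 w_R=1
asked value: 46/13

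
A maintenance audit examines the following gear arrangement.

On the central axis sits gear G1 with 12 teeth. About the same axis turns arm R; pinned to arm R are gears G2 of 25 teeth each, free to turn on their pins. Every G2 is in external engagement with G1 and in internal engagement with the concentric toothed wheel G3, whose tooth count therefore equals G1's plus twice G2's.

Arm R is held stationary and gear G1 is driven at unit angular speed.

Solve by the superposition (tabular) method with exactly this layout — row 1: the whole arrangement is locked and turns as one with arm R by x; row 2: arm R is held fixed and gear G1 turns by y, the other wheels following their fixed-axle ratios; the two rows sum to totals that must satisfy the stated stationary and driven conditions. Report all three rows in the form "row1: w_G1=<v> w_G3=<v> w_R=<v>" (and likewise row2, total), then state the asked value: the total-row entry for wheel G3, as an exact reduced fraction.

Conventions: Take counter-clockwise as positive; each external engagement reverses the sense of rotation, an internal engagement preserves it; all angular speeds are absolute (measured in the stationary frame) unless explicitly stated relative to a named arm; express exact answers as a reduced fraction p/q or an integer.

recognized (axles ride arm R): planetary set, 12/25/62 teeth
row 1 (train locked, turned with arm): all members turn x
row 2 — arm fixed, fixed-axis ratios: sun y, ring −(12/62)·y, arm 0
boundary: total ω_arm = x = 0 and total ω_sun = x + y = 1  ⇒  y = 1, x = 0
row 2 ring = −(12/62)·1 = -6/31
totals (row 1 + row 2): sun 0 + 1 = 1, ring 0 + (-6/31) = -6/31, arm 0 + 0 = 0
asked cell (total, ring) = -6/31

row1: w_G1=0 w_G3=0 w_R=0
row2: w_G1=1 w_G3=-6/31 w_R=0
total: w_G1=1 w_G3=-6/31 w_R=0
asked value: -6/31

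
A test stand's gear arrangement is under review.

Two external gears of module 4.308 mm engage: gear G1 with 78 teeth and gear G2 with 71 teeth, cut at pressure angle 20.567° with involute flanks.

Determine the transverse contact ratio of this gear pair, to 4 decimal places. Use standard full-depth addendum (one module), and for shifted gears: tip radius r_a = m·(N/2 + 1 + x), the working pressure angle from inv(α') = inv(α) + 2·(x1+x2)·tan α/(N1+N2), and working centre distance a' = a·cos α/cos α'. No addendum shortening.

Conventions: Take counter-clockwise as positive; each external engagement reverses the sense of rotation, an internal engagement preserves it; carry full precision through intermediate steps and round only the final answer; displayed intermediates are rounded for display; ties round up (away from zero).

1.7827

topology: single-mesh involute geometry — m = 4.308, 78T/71T pair
base radii: r_b1 = 157.303256, r_b2 = 143.186297
tip radii: r_a1 = 172.320000, r_a2 = 157.242000
no profile shift: α' = α, a' = a
action lengths: √(r_a1²−r_b1²) = 70.355299, √(r_a2²−r_b2²) = 64.982544
base pitch p_b = π·m·cos α = 12.671353
CR = (70.355299 + 64.982544 − 320.946000·sin 20.56700°)/12.671353 = 1.782661
contact ratio ≈ 1.7827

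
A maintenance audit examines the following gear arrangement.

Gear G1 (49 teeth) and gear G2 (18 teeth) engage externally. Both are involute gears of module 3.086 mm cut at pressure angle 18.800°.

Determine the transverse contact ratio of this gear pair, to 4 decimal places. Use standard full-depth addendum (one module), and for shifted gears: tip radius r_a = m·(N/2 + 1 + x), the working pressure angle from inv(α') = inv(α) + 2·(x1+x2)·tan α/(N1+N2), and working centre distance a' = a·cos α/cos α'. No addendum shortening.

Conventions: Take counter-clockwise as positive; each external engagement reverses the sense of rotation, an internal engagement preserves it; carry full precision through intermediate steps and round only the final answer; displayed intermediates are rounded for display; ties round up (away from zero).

topology: single-mesh involute geometry — m = 3.086, 49T/18T pair
base radii: r_b1 = 71.573311, r_b2 = 26.292237
tip radii: r_a1 = 78.693000, r_a2 = 30.860000
no profile shift: α' = α, a' = a
action lengths: √(r_a1²−r_b1²) = 32.708553, √(r_a2²−r_b2²) = 16.157286
base pitch p_b = π·m·cos α = 9.177722
CR = (32.708553 + 16.157286 − 103.381000·sin 18.80000°)/9.177722 = 1.694286
contact ratio ≈ 1.6943

1.6943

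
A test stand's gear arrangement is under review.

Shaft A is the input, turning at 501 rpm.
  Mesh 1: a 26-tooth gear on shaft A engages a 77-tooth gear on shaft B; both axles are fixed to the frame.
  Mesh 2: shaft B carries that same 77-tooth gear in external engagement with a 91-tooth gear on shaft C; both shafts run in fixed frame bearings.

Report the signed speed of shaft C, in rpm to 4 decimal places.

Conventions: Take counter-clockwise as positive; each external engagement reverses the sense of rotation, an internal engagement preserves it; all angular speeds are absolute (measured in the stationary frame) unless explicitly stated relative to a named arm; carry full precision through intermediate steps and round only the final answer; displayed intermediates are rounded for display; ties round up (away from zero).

+143.1429 rpm

2-mesh fixed-axis compound train (all bearings frame-fixed)
mesh 1 [26T→77T]: ω = 501.0000×26/77 = 169.1688 rpm, sense flips to −
mesh 2 [77T→91T]: ω = 169.1688×77/91 = 143.1429 rpm, sense flips to +
signed output speed = +143.1429 rpm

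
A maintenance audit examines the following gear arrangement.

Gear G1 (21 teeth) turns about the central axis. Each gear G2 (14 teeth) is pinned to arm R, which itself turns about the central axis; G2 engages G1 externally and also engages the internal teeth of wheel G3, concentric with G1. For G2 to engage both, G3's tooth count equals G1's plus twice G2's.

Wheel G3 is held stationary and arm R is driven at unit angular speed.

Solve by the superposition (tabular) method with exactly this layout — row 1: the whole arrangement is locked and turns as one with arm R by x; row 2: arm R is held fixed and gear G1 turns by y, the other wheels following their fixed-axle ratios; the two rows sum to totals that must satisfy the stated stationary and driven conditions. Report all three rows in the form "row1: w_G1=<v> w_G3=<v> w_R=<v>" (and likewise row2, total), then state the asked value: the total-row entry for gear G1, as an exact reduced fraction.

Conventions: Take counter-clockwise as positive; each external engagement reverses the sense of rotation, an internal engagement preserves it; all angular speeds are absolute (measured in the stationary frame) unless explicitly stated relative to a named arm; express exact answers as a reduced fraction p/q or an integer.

row1: w_G1=1 w_G3=1 w_R=1
row2: w_G1=7/3 w_G3=-1 w_R=0
total: w_G1=10/3 w_G3=0 w_R=1
asked value: 10/3

recognized (axles ride arm R): planetary set, 21/14/49 teeth
superposition row 1 [locked train]: every member turns x
row 2 (arm held, sun turns y): ω_ring = −(21/49)·y, ω_arm = 0
boundary: total ω_ring = x − (21/49)·y = 0 and total ω_arm = x = 1  ⇒  y = 7/3, x = 1
row 2 ring = −(21/49)·7/3 = -1
totals (row 1 + row 2): sun 1 + 7/3 = 10/3, ring 1 + (-1) = 0, arm 1 + 0 = 1
asked cell (total, sun) = 10/3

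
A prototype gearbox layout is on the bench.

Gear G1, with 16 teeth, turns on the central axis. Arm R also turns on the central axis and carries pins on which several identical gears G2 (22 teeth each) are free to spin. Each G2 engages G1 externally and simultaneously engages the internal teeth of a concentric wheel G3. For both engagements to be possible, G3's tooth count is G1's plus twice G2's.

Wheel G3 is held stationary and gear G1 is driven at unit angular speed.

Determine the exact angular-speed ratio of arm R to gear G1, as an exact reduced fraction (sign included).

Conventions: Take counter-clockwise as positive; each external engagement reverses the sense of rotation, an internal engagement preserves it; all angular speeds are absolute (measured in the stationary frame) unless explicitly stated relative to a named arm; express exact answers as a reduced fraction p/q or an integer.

planetary set (16T centre, 22T on arm, 60T internal) — Willis relation
ring teeth: 16 + 2·22 = 60
16(ω_sun−ω_arm) = −60(ω_ring−ω_arm),  ω_ring = 0, ω_sun = 1
16(1−ω_arm) = −60(0−ω_arm)  ⇒  76·ω_arm = 16  ⇒  ω_arm = 4/19
ω_out/ω_in = 4/19

4/19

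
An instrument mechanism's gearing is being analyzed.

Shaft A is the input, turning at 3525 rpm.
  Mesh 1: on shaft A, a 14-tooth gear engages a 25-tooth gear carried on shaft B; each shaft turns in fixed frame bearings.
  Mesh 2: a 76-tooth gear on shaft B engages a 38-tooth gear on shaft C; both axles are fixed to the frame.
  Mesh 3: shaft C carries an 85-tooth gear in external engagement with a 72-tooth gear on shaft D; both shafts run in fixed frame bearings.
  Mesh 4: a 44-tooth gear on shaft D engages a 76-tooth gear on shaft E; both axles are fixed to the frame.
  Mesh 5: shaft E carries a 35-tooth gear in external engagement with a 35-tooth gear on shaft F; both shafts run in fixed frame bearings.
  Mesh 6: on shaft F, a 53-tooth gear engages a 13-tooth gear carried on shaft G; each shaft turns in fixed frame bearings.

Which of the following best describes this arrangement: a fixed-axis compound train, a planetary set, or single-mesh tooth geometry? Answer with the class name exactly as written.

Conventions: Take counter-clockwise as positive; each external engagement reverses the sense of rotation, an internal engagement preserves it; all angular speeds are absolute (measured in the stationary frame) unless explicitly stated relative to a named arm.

recognized (7 fixed axles, 6 meshes): fixed-axis compound train
classification: fixed-axis compound train

fixed-axis compound train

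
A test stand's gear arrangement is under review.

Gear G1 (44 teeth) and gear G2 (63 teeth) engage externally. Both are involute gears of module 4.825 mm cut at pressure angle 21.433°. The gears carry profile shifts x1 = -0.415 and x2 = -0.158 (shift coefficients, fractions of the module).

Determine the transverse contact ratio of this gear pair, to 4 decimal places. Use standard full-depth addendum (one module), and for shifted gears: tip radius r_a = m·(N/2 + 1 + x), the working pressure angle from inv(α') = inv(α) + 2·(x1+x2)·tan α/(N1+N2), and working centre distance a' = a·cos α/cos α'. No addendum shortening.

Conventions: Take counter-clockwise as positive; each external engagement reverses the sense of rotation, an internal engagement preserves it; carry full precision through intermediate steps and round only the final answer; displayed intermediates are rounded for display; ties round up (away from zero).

single-mesh involute tooth geometry (44T engaging 63T at module 4.825)
base radii: r_b1 = 98.809251, r_b2 = 141.476882
tip radii: r_a1 = 108.972625, r_a2 = 156.050150
inv(α') = inv(21.433°) + 2·(-0.415-0.158)·tan α/(44+63) = 0.01427943  ⇒  α' = 19.72564°
a' = a·cos α / cos α' = 258.1375·cos 21.433°/cos 19.72564° = 255.265200
action lengths: √(r_a1²−r_b1²) = 45.953944, √(r_a2²−r_b2²) = 65.847865
base pitch p_b = π·m·cos α = 14.109928
CR = (45.953944 + 65.847865 − 255.265200·sin 19.72564°)/14.109928 = 1.817555
contact ratio ≈ 1.8176

1.8176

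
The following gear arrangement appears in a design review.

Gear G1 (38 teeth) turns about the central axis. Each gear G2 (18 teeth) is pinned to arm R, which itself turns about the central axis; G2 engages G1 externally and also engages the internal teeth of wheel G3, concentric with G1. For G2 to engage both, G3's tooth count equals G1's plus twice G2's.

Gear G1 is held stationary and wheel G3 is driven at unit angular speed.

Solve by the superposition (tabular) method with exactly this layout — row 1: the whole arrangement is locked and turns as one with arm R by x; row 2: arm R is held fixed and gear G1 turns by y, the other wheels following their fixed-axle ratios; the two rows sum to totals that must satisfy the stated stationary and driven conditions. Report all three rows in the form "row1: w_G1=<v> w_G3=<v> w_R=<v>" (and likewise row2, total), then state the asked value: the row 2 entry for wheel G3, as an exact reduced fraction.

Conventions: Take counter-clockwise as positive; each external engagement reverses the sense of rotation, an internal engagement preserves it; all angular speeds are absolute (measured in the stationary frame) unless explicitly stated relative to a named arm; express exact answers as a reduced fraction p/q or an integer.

row1: w_G1=37/56 w_G3=37/56 w_R=37/56
row2: w_G1=-37/56 w_G3=19/56 w_R=0
total: w_G1=0 w_G3=1 w_R=37/56
asked value: 19/56

class = planetary set [G3 = 38+2·18 = 74; Willis about the carrier]
row 1 — lock + rotate with arm: ω_sun = ω_ring = ω_arm = x
row 2: sun turns y, ring = −(38/74)·y, arm 0
boundary: total ω_sun = x + y = 0 and total ω_ring = x − (38/74)·y = 1  ⇒  y = -37/56, x = 37/56
row 2 ring = −(38/74)·(-37/56) = 19/56
totals (row 1 + row 2): sun 37/56 + (-37/56) = 0, ring 37/56 + 19/56 = 1, arm 37/56 + 0 = 37/56
asked cell (row2, ring) = 19/56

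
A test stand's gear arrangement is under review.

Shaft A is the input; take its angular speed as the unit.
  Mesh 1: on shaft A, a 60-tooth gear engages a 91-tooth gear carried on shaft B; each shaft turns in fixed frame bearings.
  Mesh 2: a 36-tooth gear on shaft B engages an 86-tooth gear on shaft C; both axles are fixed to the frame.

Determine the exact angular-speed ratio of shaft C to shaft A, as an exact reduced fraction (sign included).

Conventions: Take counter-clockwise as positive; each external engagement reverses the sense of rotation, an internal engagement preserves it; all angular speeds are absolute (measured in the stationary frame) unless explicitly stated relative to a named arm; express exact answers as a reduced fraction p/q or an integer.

1080/3913

class = fixed-axis compound train [2 meshes; 2 ratios multiply, 2 sense flips]
mesh 1 [60T→91T]: running ratio 60/91, sense −
mesh 2 [36T→86T]: running ratio 1080/3913, sense +
ω_out/ω_in = 1080/3913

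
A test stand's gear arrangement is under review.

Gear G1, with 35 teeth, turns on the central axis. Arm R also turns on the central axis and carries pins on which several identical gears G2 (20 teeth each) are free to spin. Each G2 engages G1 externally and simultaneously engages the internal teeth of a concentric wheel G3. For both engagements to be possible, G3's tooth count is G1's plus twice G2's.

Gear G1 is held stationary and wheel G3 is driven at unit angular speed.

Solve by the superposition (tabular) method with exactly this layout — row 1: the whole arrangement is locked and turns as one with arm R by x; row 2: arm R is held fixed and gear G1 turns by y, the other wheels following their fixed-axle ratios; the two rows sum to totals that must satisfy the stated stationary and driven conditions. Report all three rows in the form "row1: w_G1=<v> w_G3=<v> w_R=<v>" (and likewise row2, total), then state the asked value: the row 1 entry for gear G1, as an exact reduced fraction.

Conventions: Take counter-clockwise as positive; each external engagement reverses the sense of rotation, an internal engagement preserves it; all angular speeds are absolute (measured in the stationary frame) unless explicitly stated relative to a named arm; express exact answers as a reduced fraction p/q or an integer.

topology: planetary set — G1 35T / G2 20T / G3 75T, arm = carrier (Willis)
row 1 — lock + rotate with arm: ω_sun = ω_ring = ω_arm = x
row 2 (arm held, sun turns y): ω_ring = −(35/75)·y, ω_arm = 0
boundary: total ω_sun = x + y = 0 and total ω_ring = x − (35/75)·y = 1  ⇒  y = -15/22, x = 15/22
row 2 ring = −(35/75)·(-15/22) = 7/22
totals (row 1 + row 2): sun 15/22 + (-15/22) = 0, ring 15/22 + 7/22 = 1, arm 15/22 + 0 = 15/22
asked cell (row1, sun) = 15/22

row1: w_G1=15/22 w_G3=15/22 w_R=15/22
row2: w_G1=-15/22 w_G3=7/22 w_R=0
total: w_G1=0 w_G3=1 w_R=15/22
asked value: 15/22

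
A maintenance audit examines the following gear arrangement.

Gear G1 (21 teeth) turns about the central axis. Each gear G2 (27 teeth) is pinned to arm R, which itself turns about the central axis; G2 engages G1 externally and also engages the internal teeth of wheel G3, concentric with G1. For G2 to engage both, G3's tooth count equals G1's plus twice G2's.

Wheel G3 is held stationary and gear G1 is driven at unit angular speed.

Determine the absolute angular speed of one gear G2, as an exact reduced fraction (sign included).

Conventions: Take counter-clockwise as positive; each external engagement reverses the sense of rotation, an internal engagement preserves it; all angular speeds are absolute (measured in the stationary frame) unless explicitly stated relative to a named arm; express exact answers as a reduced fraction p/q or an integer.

recognized (axles ride arm R): planetary set, 21/27/75 teeth
ring teeth: 21 + 2·27 = 75
21(ω_sun−ω_arm) = −75(ω_ring−ω_arm),  ω_ring = 0, ω_sun = 1
21(1−ω_arm) = −75(0−ω_arm)  ⇒  96·ω_arm = 21  ⇒  ω_arm = 7/32
sun–planet mesh: 21·(1−7/32) = −27·(ω_p−ω_arm)  ⇒  ω_p−ω_arm = -175/288
ω_p = 7/32 − 175/288 = -7/18
exact speed ratio = -7/18

-7/18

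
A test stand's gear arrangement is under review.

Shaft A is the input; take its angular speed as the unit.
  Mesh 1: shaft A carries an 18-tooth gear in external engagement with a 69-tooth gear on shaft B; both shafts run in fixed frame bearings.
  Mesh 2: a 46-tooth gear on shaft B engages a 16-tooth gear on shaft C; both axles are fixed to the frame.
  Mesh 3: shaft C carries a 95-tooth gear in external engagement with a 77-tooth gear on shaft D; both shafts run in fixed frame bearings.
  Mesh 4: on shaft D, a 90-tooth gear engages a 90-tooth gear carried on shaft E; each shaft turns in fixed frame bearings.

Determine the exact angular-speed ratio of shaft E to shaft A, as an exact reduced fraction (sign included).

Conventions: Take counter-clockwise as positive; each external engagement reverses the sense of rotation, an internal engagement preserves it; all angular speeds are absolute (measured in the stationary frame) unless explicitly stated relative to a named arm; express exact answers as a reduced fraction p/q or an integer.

class = fixed-axis compound train [4 meshes; 4 ratios multiply, 4 sense flips]
mesh 1 [18T→69T]: running ratio 6/23, sense −
mesh 2 [46T→16T]: running ratio 3/4, sense +
mesh 3 [95T→77T]: running ratio 285/308, sense −
mesh 4 [90T→90T]: running ratio 285/308, sense +
ω_out/ω_in = 285/308

285/308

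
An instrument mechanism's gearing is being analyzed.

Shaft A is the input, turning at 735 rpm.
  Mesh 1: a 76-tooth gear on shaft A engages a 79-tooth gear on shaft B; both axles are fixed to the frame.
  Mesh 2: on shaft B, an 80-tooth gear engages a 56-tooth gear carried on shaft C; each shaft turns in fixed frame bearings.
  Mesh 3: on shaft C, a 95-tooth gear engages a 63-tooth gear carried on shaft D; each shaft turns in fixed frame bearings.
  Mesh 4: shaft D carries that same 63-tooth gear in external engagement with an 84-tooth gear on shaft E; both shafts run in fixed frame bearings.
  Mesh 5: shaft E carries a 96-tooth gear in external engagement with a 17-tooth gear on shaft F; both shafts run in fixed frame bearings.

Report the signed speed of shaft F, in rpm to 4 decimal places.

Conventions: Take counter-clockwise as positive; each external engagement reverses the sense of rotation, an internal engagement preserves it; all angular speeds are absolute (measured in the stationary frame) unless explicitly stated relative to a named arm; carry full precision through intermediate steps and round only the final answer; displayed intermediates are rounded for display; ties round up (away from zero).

topology: fixed-axis compound train — 5 meshes, A→F
mesh 1 [76T→79T]: ω = 735.0000×76/79 = 707.0886 rpm, sense flips to −
mesh 2 [80T→56T]: ω = 707.0886×80/56 = 1010.1266 rpm, sense flips to +
mesh 3 [95T→63T]: ω = 1010.1266×95/63 = 1523.2068 rpm, sense flips to −
mesh 4 [63T→84T]: ω = 1523.2068×63/84 = 1142.4051 rpm, sense flips to +
mesh 5 [96T→17T]: ω = 1142.4051×96/17 = 6451.2286 rpm, sense flips to −
signed output speed = -6451.2286 rpm

-6451.2286 rpm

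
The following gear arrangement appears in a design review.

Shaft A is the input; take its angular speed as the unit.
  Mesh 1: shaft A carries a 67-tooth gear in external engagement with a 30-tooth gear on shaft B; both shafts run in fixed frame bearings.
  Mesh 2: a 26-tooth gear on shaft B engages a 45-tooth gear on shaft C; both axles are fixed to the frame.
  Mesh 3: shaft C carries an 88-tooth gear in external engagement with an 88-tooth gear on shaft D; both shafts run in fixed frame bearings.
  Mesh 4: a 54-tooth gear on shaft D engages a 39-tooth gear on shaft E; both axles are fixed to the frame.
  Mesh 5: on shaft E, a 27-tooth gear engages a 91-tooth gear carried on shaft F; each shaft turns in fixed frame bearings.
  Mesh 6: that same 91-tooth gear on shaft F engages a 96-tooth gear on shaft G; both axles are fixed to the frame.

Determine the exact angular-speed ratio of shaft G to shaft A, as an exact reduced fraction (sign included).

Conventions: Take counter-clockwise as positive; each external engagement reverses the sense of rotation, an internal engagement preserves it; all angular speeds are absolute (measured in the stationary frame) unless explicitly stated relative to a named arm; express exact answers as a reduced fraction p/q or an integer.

201/400

class = fixed-axis compound train [6 meshes; 6 ratios multiply, 6 sense flips]
mesh 1 [67T→30T]: running ratio 67/30, sense −
mesh 2 [26T→45T]: running ratio 871/675, sense +
mesh 3 [88T→88T]: running ratio 871/675, sense −
mesh 4 [54T→39T]: running ratio 134/75, sense +
mesh 5 [27T→91T]: running ratio 1206/2275, sense −
mesh 6 [91T→96T]: running ratio 201/400, sense +
ω_out/ω_in = 201/400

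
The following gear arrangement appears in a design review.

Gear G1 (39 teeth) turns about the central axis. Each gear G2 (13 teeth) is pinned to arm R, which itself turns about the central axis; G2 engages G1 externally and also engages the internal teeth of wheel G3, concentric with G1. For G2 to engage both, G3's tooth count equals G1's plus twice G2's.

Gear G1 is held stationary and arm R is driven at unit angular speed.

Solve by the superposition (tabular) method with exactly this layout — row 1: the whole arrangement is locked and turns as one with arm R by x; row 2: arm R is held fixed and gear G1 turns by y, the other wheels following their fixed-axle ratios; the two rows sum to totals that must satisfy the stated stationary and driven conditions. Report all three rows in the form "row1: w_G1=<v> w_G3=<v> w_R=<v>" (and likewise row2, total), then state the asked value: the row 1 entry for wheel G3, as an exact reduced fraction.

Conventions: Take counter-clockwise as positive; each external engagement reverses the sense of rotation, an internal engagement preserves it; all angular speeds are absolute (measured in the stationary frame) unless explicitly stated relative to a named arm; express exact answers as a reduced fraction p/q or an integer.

row1: w_G1=1 w_G3=1 w_R=1
row2: w_G1=-1 w_G3=3/5 w_R=0
total: w_G1=0 w_G3=8/5 w_R=1
asked value: 1

topology: planetary set — G1 39T / G2 13T / G3 65T, arm = carrier (Willis)
row 1: whole set turns with the arm by x
row 2 (arm held, sun turns y): ω_ring = −(39/65)·y, ω_arm = 0
boundary: total ω_sun = x + y = 0 and total ω_arm = x = 1  ⇒  y = -1, x = 1
row 2 ring = −(39/65)·(-1) = 3/5
totals (row 1 + row 2): sun 1 + (-1) = 0, ring 1 + 3/5 = 8/5, arm 1 + 0 = 1
asked cell (row1, ring) = 1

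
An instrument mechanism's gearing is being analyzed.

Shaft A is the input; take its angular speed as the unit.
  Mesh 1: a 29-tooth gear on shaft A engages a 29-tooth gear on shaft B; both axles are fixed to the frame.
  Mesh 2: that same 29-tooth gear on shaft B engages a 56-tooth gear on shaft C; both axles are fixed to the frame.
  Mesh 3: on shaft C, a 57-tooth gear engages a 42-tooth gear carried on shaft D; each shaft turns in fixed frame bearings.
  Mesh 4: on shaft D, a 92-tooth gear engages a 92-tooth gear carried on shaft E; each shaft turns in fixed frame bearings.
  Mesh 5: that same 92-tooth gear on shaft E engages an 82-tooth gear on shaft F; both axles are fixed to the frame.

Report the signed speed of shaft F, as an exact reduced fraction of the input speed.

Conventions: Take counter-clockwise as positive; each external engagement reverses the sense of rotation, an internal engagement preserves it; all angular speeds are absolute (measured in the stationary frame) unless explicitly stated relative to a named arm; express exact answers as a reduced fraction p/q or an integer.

5-mesh fixed-axis compound train (all bearings frame-fixed)
mesh 1 [29T→29T]: |ω|/ω_in = 1×29/29 = 1, sense flips to −
mesh 2 [29T→56T]: |ω|/ω_in = 1×29/56 = 29/56, sense flips to +
mesh 3 [57T→42T]: |ω|/ω_in = (29/56)×57/42 = 551/784, sense flips to −
mesh 4 [92T→92T]: |ω|/ω_in = (551/784)×92/92 = 551/784, sense flips to +
mesh 5 [92T→82T]: |ω|/ω_in = (551/784)×92/82 = 12673/16072, sense flips to −
signed output speed (× input speed) = -12673/16072

-12673/16072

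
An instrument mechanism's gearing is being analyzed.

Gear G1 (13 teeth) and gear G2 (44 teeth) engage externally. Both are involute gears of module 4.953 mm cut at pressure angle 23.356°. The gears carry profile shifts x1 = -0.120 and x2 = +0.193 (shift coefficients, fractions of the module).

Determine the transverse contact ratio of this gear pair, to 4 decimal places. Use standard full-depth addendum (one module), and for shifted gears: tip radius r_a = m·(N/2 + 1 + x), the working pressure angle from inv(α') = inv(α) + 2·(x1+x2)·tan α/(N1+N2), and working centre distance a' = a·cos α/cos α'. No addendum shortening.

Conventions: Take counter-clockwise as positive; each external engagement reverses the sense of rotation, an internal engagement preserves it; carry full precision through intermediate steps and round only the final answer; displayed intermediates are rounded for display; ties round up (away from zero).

1.4781

single-mesh involute tooth geometry (13T engaging 44T at module 4.953)
base radii: r_b1 = 29.556462, r_b2 = 100.037254
tip radii: r_a1 = 36.553140, r_a2 = 114.874929
inv(α') = inv(23.356°) + 2·(-0.120+0.193)·tan α/(13+44) = 0.02529418  ⇒  α' = 23.69045°
a' = a·cos α / cos α' = 141.1605·cos 23.356°/cos 23.69045° = 141.519636
action lengths: √(r_a1²−r_b1²) = 21.506920, √(r_a2²−r_b2²) = 56.469435
base pitch p_b = π·m·cos α = 14.285287
CR = (21.506920 + 56.469435 − 141.519636·sin 23.69045°)/14.285287 = 1.478056
contact ratio ≈ 1.4781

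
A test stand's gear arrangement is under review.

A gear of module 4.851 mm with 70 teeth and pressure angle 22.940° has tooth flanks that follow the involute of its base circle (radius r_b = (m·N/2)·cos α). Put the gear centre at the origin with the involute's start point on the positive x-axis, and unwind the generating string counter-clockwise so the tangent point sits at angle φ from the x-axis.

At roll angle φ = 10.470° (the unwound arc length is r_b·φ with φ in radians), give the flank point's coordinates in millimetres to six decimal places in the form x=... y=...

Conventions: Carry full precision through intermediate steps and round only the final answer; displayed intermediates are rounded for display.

single-mesh involute tooth geometry (70T wheel at module 4.851)
pitch radius r_p = m·N/2 = 4.851·70/2 = 169.785000
base radius r_b = r_p·cos α = 169.785000·cos 22.940° = 156.357302
roll angle φ = 10.470° = 0.18273597 rad
x = r_b·(cos φ + φ·sin φ) = 158.946125
y = r_b·(sin φ − φ·cos φ) = 0.316970

x=158.946125 y=0.316970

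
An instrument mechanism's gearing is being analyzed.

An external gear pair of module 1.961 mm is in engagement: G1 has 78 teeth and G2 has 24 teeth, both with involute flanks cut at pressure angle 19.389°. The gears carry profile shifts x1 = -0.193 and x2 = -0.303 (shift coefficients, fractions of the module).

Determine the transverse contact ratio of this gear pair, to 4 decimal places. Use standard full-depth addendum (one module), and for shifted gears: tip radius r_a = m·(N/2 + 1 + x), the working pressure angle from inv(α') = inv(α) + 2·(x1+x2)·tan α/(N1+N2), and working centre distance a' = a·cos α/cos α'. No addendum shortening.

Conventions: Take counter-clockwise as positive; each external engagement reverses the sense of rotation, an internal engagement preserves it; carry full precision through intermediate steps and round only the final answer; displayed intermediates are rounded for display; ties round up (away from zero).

single-mesh involute tooth geometry (78T engaging 24T at module 1.961)
base radii: r_b1 = 72.141601, r_b2 = 22.197416
tip radii: r_a1 = 78.061527, r_a2 = 24.898817
inv(α') = inv(19.389°) + 2·(-0.193-0.303)·tan α/(78+24) = 0.01011513  ⇒  α' = 17.64225°
a' = a·cos α / cos α' = 100.0110·cos 19.389°/cos 17.64225° = 98.995007
action lengths: √(r_a1²−r_b1²) = 29.819312, √(r_a2²−r_b2²) = 11.279442
base pitch p_b = π·m·cos α = 5.811270
CR = (29.819312 + 11.279442 − 98.995007·sin 17.64225°)/5.811270 = 1.909405
contact ratio ≈ 1.9094

1.9094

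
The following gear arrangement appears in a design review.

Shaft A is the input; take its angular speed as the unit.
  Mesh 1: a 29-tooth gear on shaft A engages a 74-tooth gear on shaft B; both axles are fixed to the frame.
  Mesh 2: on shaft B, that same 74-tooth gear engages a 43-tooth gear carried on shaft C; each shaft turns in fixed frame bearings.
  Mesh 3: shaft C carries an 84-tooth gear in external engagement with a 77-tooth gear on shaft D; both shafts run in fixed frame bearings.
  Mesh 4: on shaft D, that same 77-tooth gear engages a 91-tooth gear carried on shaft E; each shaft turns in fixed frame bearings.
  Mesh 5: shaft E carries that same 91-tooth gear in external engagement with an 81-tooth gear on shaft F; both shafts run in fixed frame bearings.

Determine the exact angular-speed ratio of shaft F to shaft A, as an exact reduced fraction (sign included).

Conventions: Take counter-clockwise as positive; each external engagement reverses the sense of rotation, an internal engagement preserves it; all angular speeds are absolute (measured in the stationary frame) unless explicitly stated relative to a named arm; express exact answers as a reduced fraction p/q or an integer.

-812/1161

class = fixed-axis compound train [5 meshes; 5 ratios multiply, 5 sense flips]
mesh 1 [29T→74T]: running ratio 29/74, sense −
mesh 2 [74T→43T]: running ratio 29/43, sense +
mesh 3 [84T→77T]: running ratio 348/473, sense −
mesh 4 [77T→91T]: running ratio 348/559, sense +
mesh 5 [91T→81T]: running ratio 812/1161, sense −
ω_out/ω_in = -812/1161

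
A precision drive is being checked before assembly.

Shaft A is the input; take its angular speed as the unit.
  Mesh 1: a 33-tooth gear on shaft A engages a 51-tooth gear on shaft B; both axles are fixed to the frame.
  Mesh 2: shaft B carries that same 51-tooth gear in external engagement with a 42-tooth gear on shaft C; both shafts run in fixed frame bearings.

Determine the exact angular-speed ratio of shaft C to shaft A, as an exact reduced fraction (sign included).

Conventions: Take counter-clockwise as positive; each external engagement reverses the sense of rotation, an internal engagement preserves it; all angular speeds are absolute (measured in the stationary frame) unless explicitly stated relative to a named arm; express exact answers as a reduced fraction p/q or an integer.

class = fixed-axis compound train [2 meshes; 2 ratios multiply, 2 sense flips]
mesh 1 [33T→51T]: running ratio 11/17, sense −
mesh 2 [51T→42T]: running ratio 11/14, sense +
ω_out/ω_in = 11/14

11/14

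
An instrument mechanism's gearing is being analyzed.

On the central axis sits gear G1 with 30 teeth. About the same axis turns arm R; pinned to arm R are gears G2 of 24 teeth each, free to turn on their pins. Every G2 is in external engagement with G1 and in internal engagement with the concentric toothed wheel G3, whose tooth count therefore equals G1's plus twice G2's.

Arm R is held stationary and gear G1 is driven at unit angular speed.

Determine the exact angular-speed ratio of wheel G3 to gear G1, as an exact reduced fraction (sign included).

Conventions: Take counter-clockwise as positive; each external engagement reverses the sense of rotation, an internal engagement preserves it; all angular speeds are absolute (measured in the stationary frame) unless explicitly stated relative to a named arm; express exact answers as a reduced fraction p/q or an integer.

-5/13

class = planetary set [G3 = 30+2·24 = 78; Willis about the carrier]
ring teeth: 30 + 2·24 = 78
30(ω_sun−ω_arm) = −78(ω_ring−ω_arm),  ω_arm = 0, ω_sun = 1
ω_ring = 0 − (30/78)(1−0) = -5/13
ω_out/ω_in = -5/13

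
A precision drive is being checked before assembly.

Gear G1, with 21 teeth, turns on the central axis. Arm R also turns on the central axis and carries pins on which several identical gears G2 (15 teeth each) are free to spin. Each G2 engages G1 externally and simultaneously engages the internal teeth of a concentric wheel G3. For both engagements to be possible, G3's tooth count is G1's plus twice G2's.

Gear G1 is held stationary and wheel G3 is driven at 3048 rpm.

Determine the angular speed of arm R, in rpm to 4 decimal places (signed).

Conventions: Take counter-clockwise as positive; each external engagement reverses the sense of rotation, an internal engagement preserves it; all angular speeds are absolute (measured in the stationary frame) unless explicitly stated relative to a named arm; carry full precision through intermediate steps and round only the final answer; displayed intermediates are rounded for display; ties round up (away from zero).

+2159.0000 rpm

planetary set (21T centre, 15T on arm, 51T internal) — Willis relation
normalise by the input: solve with ω_ring = 1, then scale by 3048 rpm
ring teeth: 21 + 2·15 = 51
21(ω_sun−ω_arm) = −51(ω_ring−ω_arm),  ω_sun = 0, ω_ring = 1
21(0−ω_arm) = −51(1−ω_arm)  ⇒  72·ω_arm = 51  ⇒  ω_arm = 17/24
scale: ω_arm = 17/24 × 3048 rpm = +2159.0000 rpm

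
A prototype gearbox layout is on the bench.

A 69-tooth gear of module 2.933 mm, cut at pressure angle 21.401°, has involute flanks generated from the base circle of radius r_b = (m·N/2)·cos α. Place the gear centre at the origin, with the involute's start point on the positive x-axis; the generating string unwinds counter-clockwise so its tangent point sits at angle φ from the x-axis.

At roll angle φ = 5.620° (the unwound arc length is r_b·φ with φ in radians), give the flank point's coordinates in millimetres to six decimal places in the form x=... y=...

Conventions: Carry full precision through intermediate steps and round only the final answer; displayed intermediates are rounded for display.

topology: single-mesh involute geometry — m = 2.933, N = 69
pitch radius r_p = m·N/2 = 2.933·69/2 = 101.188500
base radius r_b = r_p·cos α = 101.188500·cos 21.401° = 94.211497
roll angle φ = 5.620° = 0.09808750 rad
x = r_b·(cos φ + φ·sin φ) = 94.663619
y = r_b·(sin φ − φ·cos φ) = 0.029608

x=94.663619 y=0.029608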